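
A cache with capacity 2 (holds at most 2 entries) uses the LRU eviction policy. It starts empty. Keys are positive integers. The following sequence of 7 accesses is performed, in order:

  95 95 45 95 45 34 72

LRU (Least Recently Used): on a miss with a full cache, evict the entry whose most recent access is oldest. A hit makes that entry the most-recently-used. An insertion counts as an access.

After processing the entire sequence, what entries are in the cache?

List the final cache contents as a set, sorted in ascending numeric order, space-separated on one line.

LRU simulation (capacity=2):
  1. access 95: MISS. Cache (LRU->MRU): [95]
  2. access 95: HIT. Cache (LRU->MRU): [95]
  3. access 45: MISS. Cache (LRU->MRU): [95 45]
  4. access 95: HIT. Cache (LRU->MRU): [45 95]
  5. access 45: HIT. Cache (LRU->MRU): [95 45]
  6. access 34: MISS, evict 95. Cache (LRU->MRU): [45 34]
  7. access 72: MISS, evict 45. Cache (LRU->MRU): [34 72]
Total: 3 hits, 4 misses, 2 evictions

Answer: 34 72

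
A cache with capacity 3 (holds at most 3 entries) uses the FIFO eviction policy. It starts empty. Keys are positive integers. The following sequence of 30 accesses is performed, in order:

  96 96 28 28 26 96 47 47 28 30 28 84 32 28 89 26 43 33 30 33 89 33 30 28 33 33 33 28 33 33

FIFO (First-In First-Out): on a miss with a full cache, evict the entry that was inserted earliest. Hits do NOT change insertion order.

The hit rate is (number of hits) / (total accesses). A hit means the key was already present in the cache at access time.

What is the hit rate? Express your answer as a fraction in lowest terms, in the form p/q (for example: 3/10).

FIFO simulation (capacity=3):
  1. access 96: MISS. Cache (old->new): [96]
  2. access 96: HIT. Cache (old->new): [96]
  3. access 28: MISS. Cache (old->new): [96 28]
  4. access 28: HIT. Cache (old->new): [96 28]
  5. access 26: MISS. Cache (old->new): [96 28 26]
  6. access 96: HIT. Cache (old->new): [96 28 26]
  7. access 47: MISS, evict 96. Cache (old->new): [28 26 47]
  8. access 47: HIT. Cache (old->new): [28 26 47]
  9. access 28: HIT. Cache (old->new): [28 26 47]
  10. access 30: MISS, evict 28. Cache (old->new): [26 47 30]
  11. access 28: MISS, evict 26. Cache (old->new): [47 30 28]
  12. access 84: MISS, evict 47. Cache (old->new): [30 28 84]
  13. access 32: MISS, evict 30. Cache (old->new): [28 84 32]
  14. access 28: HIT. Cache (old->new): [28 84 32]
  15. access 89: MISS, evict 28. Cache (old->new): [84 32 89]
  16. access 26: MISS, evict 84. Cache (old->new): [32 89 26]
  17. access 43: MISS, evict 32. Cache (old->new): [89 26 43]
  18. access 33: MISS, evict 89. Cache (old->new): [26 43 33]
  19. access 30: MISS, evict 26. Cache (old->new): [43 33 30]
  20. access 33: HIT. Cache (old->new): [43 33 30]
  21. access 89: MISS, evict 43. Cache (old->new): [33 30 89]
  22. access 33: HIT. Cache (old->new): [33 30 89]
  23. access 30: HIT. Cache (old->new): [33 30 89]
  24. access 28: MISS, evict 33. Cache (old->new): [30 89 28]
  25. access 33: MISS, evict 30. Cache (old->new): [89 28 33]
  26. access 33: HIT. Cache (old->new): [89 28 33]
  27. access 33: HIT. Cache (old->new): [89 28 33]
  28. access 28: HIT. Cache (old->new): [89 28 33]
  29. access 33: HIT. Cache (old->new): [89 28 33]
  30. access 33: HIT. Cache (old->new): [89 28 33]
Total: 14 hits, 16 misses, 13 evictions

Hit rate = 14/30 = 7/15

Answer: 7/15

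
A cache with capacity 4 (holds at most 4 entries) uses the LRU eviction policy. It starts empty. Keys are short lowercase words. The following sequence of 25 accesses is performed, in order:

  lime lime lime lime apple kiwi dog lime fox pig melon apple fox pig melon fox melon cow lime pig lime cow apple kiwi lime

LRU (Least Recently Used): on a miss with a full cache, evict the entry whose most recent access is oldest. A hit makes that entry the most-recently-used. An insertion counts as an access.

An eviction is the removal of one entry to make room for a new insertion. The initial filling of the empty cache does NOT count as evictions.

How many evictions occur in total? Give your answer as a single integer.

LRU simulation (capacity=4):
  1. access lime: MISS. Cache (LRU->MRU): [lime]
  2. access lime: HIT. Cache (LRU->MRU): [lime]
  3. access lime: HIT. Cache (LRU->MRU): [lime]
  4. access lime: HIT. Cache (LRU->MRU): [lime]
  5. access apple: MISS. Cache (LRU->MRU): [lime apple]
  6. access kiwi: MISS. Cache (LRU->MRU): [lime apple kiwi]
  7. access dog: MISS. Cache (LRU->MRU): [lime apple kiwi dog]
  8. access lime: HIT. Cache (LRU->MRU): [apple kiwi dog lime]
  9. access fox: MISS, evict apple. Cache (LRU->MRU): [kiwi dog lime fox]
  10. access pig: MISS, evict kiwi. Cache (LRU->MRU): [dog lime fox pig]
  11. access melon: MISS, evict dog. Cache (LRU->MRU): [lime fox pig melon]
  12. access apple: MISS, evict lime. Cache (LRU->MRU): [fox pig melon apple]
  13. access fox: HIT. Cache (LRU->MRU): [pig melon apple fox]
  14. access pig: HIT. Cache (LRU->MRU): [melon apple fox pig]
  15. access melon: HIT. Cache (LRU->MRU): [apple fox pig melon]
  16. access fox: HIT. Cache (LRU->MRU): [apple pig melon fox]
  17. access melon: HIT. Cache (LRU->MRU): [apple pig fox melon]
  18. access cow: MISS, evict apple. Cache (LRU->MRU): [pig fox melon cow]
  19. access lime: MISS, evict pig. Cache (LRU->MRU): [fox melon cow lime]
  20. access pig: MISS, evict fox. Cache (LRU->MRU): [melon cow lime pig]
  21. access lime: HIT. Cache (LRU->MRU): [melon cow pig lime]
  22. access cow: HIT. Cache (LRU->MRU): [melon pig lime cow]
  23. access apple: MISS, evict melon. Cache (LRU->MRU): [pig lime cow apple]
  24. access kiwi: MISS, evict pig. Cache (LRU->MRU): [lime cow apple kiwi]
  25. access lime: HIT. Cache (LRU->MRU): [cow apple kiwi lime]
Total: 12 hits, 13 misses, 9 evictions

Answer: 9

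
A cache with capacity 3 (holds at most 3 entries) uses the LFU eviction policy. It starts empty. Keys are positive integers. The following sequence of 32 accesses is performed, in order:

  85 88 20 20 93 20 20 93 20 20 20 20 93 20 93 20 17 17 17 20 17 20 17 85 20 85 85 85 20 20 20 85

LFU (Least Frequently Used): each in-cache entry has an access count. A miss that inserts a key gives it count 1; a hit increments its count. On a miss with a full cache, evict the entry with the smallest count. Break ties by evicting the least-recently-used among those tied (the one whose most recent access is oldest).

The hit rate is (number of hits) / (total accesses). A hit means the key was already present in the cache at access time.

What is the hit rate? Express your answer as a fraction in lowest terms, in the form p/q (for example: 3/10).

Answer: 13/16

Derivation:
LFU simulation (capacity=3):
  1. access 85: MISS. Cache: [85(c=1)]
  2. access 88: MISS. Cache: [85(c=1) 88(c=1)]
  3. access 20: MISS. Cache: [85(c=1) 88(c=1) 20(c=1)]
  4. access 20: HIT, count now 2. Cache: [85(c=1) 88(c=1) 20(c=2)]
  5. access 93: MISS, evict 85(c=1). Cache: [88(c=1) 93(c=1) 20(c=2)]
  6. access 20: HIT, count now 3. Cache: [88(c=1) 93(c=1) 20(c=3)]
  7. access 20: HIT, count now 4. Cache: [88(c=1) 93(c=1) 20(c=4)]
  8. access 93: HIT, count now 2. Cache: [88(c=1) 93(c=2) 20(c=4)]
  9. access 20: HIT, count now 5. Cache: [88(c=1) 93(c=2) 20(c=5)]
  10. access 20: HIT, count now 6. Cache: [88(c=1) 93(c=2) 20(c=6)]
  11. access 20: HIT, count now 7. Cache: [88(c=1) 93(c=2) 20(c=7)]
  12. access 20: HIT, count now 8. Cache: [88(c=1) 93(c=2) 20(c=8)]
  13. access 93: HIT, count now 3. Cache: [88(c=1) 93(c=3) 20(c=8)]
  14. access 20: HIT, count now 9. Cache: [88(c=1) 93(c=3) 20(c=9)]
  15. access 93: HIT, count now 4. Cache: [88(c=1) 93(c=4) 20(c=9)]
  16. access 20: HIT, count now 10. Cache: [88(c=1) 93(c=4) 20(c=10)]
  17. access 17: MISS, evict 88(c=1). Cache: [17(c=1) 93(c=4) 20(c=10)]
  18. access 17: HIT, count now 2. Cache: [17(c=2) 93(c=4) 20(c=10)]
  19. access 17: HIT, count now 3. Cache: [17(c=3) 93(c=4) 20(c=10)]
  20. access 20: HIT, count now 11. Cache: [17(c=3) 93(c=4) 20(c=11)]
  21. access 17: HIT, count now 4. Cache: [93(c=4) 17(c=4) 20(c=11)]
  22. access 20: HIT, count now 12. Cache: [93(c=4) 17(c=4) 20(c=12)]
  23. access 17: HIT, count now 5. Cache: [93(c=4) 17(c=5) 20(c=12)]
  24. access 85: MISS, evict 93(c=4). Cache: [85(c=1) 17(c=5) 20(c=12)]
  25. access 20: HIT, count now 13. Cache: [85(c=1) 17(c=5) 20(c=13)]
  26. access 85: HIT, count now 2. Cache: [85(c=2) 17(c=5) 20(c=13)]
  27. access 85: HIT, count now 3. Cache: [85(c=3) 17(c=5) 20(c=13)]
  28. access 85: HIT, count now 4. Cache: [85(c=4) 17(c=5) 20(c=13)]
  29. access 20: HIT, count now 14. Cache: [85(c=4) 17(c=5) 20(c=14)]
  30. access 20: HIT, count now 15. Cache: [85(c=4) 17(c=5) 20(c=15)]
  31. access 20: HIT, count now 16. Cache: [85(c=4) 17(c=5) 20(c=16)]
  32. access 85: HIT, count now 5. Cache: [17(c=5) 85(c=5) 20(c=16)]
Total: 26 hits, 6 misses, 3 evictions

Hit rate = 26/32 = 13/16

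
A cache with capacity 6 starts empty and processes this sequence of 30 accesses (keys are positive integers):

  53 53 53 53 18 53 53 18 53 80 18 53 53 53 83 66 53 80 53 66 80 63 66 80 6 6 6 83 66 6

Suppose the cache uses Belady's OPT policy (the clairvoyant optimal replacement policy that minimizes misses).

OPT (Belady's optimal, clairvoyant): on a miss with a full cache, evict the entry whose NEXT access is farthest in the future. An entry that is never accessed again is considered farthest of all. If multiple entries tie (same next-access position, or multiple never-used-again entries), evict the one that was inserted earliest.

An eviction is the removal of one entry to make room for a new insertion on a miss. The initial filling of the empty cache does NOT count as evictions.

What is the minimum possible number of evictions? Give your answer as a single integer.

OPT (Belady) simulation (capacity=6):
  1. access 53: MISS. Cache: [53]
  2. access 53: HIT. Next use of 53: step 3. Cache: [53]
  3. access 53: HIT. Next use of 53: step 4. Cache: [53]
  4. access 53: HIT. Next use of 53: step 6. Cache: [53]
  5. access 18: MISS. Cache: [53 18]
  6. access 53: HIT. Next use of 53: step 7. Cache: [53 18]
  7. access 53: HIT. Next use of 53: step 9. Cache: [53 18]
  8. access 18: HIT. Next use of 18: step 11. Cache: [53 18]
  9. access 53: HIT. Next use of 53: step 12. Cache: [53 18]
  10. access 80: MISS. Cache: [53 18 80]
  11. access 18: HIT. Next use of 18: never. Cache: [53 18 80]
  12. access 53: HIT. Next use of 53: step 13. Cache: [53 18 80]
  13. access 53: HIT. Next use of 53: step 14. Cache: [53 18 80]
  14. access 53: HIT. Next use of 53: step 17. Cache: [53 18 80]
  15. access 83: MISS. Cache: [53 18 80 83]
  16. access 66: MISS. Cache: [53 18 80 83 66]
  17. access 53: HIT. Next use of 53: step 19. Cache: [53 18 80 83 66]
  18. access 80: HIT. Next use of 80: step 21. Cache: [53 18 80 83 66]
  19. access 53: HIT. Next use of 53: never. Cache: [53 18 80 83 66]
  20. access 66: HIT. Next use of 66: step 23. Cache: [53 18 80 83 66]
  21. access 80: HIT. Next use of 80: step 24. Cache: [53 18 80 83 66]
  22. access 63: MISS. Cache: [53 18 80 83 66 63]
  23. access 66: HIT. Next use of 66: step 29. Cache: [53 18 80 83 66 63]
  24. access 80: HIT. Next use of 80: never. Cache: [53 18 80 83 66 63]
  25. access 6: MISS, evict 53 (next use: never). Cache: [18 80 83 66 63 6]
  26. access 6: HIT. Next use of 6: step 27. Cache: [18 80 83 66 63 6]
  27. access 6: HIT. Next use of 6: step 30. Cache: [18 80 83 66 63 6]
  28. access 83: HIT. Next use of 83: never. Cache: [18 80 83 66 63 6]
  29. access 66: HIT. Next use of 66: never. Cache: [18 80 83 66 63 6]
  30. access 6: HIT. Next use of 6: never. Cache: [18 80 83 66 63 6]
Total: 23 hits, 7 misses, 1 evictions

Answer: 1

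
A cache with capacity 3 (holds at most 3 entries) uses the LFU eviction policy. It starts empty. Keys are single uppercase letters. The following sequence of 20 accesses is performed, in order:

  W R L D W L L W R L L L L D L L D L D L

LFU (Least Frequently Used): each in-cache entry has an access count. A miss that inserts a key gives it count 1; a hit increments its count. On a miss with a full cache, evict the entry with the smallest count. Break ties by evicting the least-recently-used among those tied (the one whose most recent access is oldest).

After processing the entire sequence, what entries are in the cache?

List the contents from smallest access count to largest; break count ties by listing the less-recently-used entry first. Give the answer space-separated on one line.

LFU simulation (capacity=3):
  1. access W: MISS. Cache: [W(c=1)]
  2. access R: MISS. Cache: [W(c=1) R(c=1)]
  3. access L: MISS. Cache: [W(c=1) R(c=1) L(c=1)]
  4. access D: MISS, evict W(c=1). Cache: [R(c=1) L(c=1) D(c=1)]
  5. access W: MISS, evict R(c=1). Cache: [L(c=1) D(c=1) W(c=1)]
  6. access L: HIT, count now 2. Cache: [D(c=1) W(c=1) L(c=2)]
  7. access L: HIT, count now 3. Cache: [D(c=1) W(c=1) L(c=3)]
  8. access W: HIT, count now 2. Cache: [D(c=1) W(c=2) L(c=3)]
  9. access R: MISS, evict D(c=1). Cache: [R(c=1) W(c=2) L(c=3)]
  10. access L: HIT, count now 4. Cache: [R(c=1) W(c=2) L(c=4)]
  11. access L: HIT, count now 5. Cache: [R(c=1) W(c=2) L(c=5)]
  12. access L: HIT, count now 6. Cache: [R(c=1) W(c=2) L(c=6)]
  13. access L: HIT, count now 7. Cache: [R(c=1) W(c=2) L(c=7)]
  14. access D: MISS, evict R(c=1). Cache: [D(c=1) W(c=2) L(c=7)]
  15. access L: HIT, count now 8. Cache: [D(c=1) W(c=2) L(c=8)]
  16. access L: HIT, count now 9. Cache: [D(c=1) W(c=2) L(c=9)]
  17. access D: HIT, count now 2. Cache: [W(c=2) D(c=2) L(c=9)]
  18. access L: HIT, count now 10. Cache: [W(c=2) D(c=2) L(c=10)]
  19. access D: HIT, count now 3. Cache: [W(c=2) D(c=3) L(c=10)]
  20. access L: HIT, count now 11. Cache: [W(c=2) D(c=3) L(c=11)]
Total: 13 hits, 7 misses, 4 evictions

Answer: W D L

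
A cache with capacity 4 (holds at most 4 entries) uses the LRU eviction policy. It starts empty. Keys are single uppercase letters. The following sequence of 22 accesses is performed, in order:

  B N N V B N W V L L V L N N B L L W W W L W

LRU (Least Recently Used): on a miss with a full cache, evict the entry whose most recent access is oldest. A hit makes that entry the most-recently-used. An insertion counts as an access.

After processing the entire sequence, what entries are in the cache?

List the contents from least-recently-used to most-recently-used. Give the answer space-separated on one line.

Answer: N B L W

Derivation:
LRU simulation (capacity=4):
  1. access B: MISS. Cache (LRU->MRU): [B]
  2. access N: MISS. Cache (LRU->MRU): [B N]
  3. access N: HIT. Cache (LRU->MRU): [B N]
  4. access V: MISS. Cache (LRU->MRU): [B N V]
  5. access B: HIT. Cache (LRU->MRU): [N V B]
  6. access N: HIT. Cache (LRU->MRU): [V B N]
  7. access W: MISS. Cache (LRU->MRU): [V B N W]
  8. access V: HIT. Cache (LRU->MRU): [B N W V]
  9. access L: MISS, evict B. Cache (LRU->MRU): [N W V L]
  10. access L: HIT. Cache (LRU->MRU): [N W V L]
  11. access V: HIT. Cache (LRU->MRU): [N W L V]
  12. access L: HIT. Cache (LRU->MRU): [N W V L]
  13. access N: HIT. Cache (LRU->MRU): [W V L N]
  14. access N: HIT. Cache (LRU->MRU): [W V L N]
  15. access B: MISS, evict W. Cache (LRU->MRU): [V L N B]
  16. access L: HIT. Cache (LRU->MRU): [V N B L]
  17. access L: HIT. Cache (LRU->MRU): [V N B L]
  18. access W: MISS, evict V. Cache (LRU->MRU): [N B L W]
  19. access W: HIT. Cache (LRU->MRU): [N B L W]
  20. access W: HIT. Cache (LRU->MRU): [N B L W]
  21. access L: HIT. Cache (LRU->MRU): [N B W L]
  22. access W: HIT. Cache (LRU->MRU): [N B L W]
Total: 15 hits, 7 misses, 3 evictions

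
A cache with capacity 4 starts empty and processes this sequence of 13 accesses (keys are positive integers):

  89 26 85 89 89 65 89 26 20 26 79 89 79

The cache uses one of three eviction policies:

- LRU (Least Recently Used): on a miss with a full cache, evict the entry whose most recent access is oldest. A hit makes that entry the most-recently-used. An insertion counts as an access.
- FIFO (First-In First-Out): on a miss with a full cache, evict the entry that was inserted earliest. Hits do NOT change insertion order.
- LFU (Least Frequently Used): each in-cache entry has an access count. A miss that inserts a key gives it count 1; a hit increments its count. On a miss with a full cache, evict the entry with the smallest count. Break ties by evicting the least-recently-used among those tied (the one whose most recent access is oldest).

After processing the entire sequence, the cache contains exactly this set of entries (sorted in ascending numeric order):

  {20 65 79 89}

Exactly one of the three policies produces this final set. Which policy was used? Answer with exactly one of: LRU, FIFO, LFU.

Simulating under each policy and comparing final sets:
  LRU: final set = {20 26 79 89} -> differs
  FIFO: final set = {20 65 79 89} -> MATCHES target
  LFU: final set = {20 26 79 89} -> differs
Only FIFO produces the target set.

Answer: FIFO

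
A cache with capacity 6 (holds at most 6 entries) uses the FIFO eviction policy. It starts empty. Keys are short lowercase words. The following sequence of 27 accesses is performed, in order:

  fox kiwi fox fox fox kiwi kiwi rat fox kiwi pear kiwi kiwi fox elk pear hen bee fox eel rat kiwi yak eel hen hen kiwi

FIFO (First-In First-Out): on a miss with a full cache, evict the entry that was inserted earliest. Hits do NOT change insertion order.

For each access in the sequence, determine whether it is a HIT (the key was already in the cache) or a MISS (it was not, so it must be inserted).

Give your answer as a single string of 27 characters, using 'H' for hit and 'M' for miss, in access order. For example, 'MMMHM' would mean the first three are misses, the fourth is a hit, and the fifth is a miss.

Answer: MMHHHHHMHHMHHHMHMMMMMMMHMHH

Derivation:
FIFO simulation (capacity=6):
  1. access fox: MISS. Cache (old->new): [fox]
  2. access kiwi: MISS. Cache (old->new): [fox kiwi]
  3. access fox: HIT. Cache (old->new): [fox kiwi]
  4. access fox: HIT. Cache (old->new): [fox kiwi]
  5. access fox: HIT. Cache (old->new): [fox kiwi]
  6. access kiwi: HIT. Cache (old->new): [fox kiwi]
  7. access kiwi: HIT. Cache (old->new): [fox kiwi]
  8. access rat: MISS. Cache (old->new): [fox kiwi rat]
  9. access fox: HIT. Cache (old->new): [fox kiwi rat]
  10. access kiwi: HIT. Cache (old->new): [fox kiwi rat]
  11. access pear: MISS. Cache (old->new): [fox kiwi rat pear]
  12. access kiwi: HIT. Cache (old->new): [fox kiwi rat pear]
  13. access kiwi: HIT. Cache (old->new): [fox kiwi rat pear]
  14. access fox: HIT. Cache (old->new): [fox kiwi rat pear]
  15. access elk: MISS. Cache (old->new): [fox kiwi rat pear elk]
  16. access pear: HIT. Cache (old->new): [fox kiwi rat pear elk]
  17. access hen: MISS. Cache (old->new): [fox kiwi rat pear elk hen]
  18. access bee: MISS, evict fox. Cache (old->new): [kiwi rat pear elk hen bee]
  19. access fox: MISS, evict kiwi. Cache (old->new): [rat pear elk hen bee fox]
  20. access eel: MISS, evict rat. Cache (old->new): [pear elk hen bee fox eel]
  21. access rat: MISS, evict pear. Cache (old->new): [elk hen bee fox eel rat]
  22. access kiwi: MISS, evict elk. Cache (old->new): [hen bee fox eel rat kiwi]
  23. access yak: MISS, evict hen. Cache (old->new): [bee fox eel rat kiwi yak]
  24. access eel: HIT. Cache (old->new): [bee fox eel rat kiwi yak]
  25. access hen: MISS, evict bee. Cache (old->new): [fox eel rat kiwi yak hen]
  26. access hen: HIT. Cache (old->new): [fox eel rat kiwi yak hen]
  27. access kiwi: HIT. Cache (old->new): [fox eel rat kiwi yak hen]
Total: 14 hits, 13 misses, 7 evictions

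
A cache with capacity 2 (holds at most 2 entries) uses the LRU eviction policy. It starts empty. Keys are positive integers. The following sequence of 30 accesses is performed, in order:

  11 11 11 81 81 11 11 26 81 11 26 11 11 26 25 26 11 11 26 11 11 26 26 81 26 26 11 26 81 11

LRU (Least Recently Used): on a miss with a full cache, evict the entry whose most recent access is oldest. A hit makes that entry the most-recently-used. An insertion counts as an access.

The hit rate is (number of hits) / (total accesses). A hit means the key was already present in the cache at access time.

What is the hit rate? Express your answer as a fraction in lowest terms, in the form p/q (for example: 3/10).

LRU simulation (capacity=2):
  1. access 11: MISS. Cache (LRU->MRU): [11]
  2. access 11: HIT. Cache (LRU->MRU): [11]
  3. access 11: HIT. Cache (LRU->MRU): [11]
  4. access 81: MISS. Cache (LRU->MRU): [11 81]
  5. access 81: HIT. Cache (LRU->MRU): [11 81]
  6. access 11: HIT. Cache (LRU->MRU): [81 11]
  7. access 11: HIT. Cache (LRU->MRU): [81 11]
  8. access 26: MISS, evict 81. Cache (LRU->MRU): [11 26]
  9. access 81: MISS, evict 11. Cache (LRU->MRU): [26 81]
  10. access 11: MISS, evict 26. Cache (LRU->MRU): [81 11]
  11. access 26: MISS, evict 81. Cache (LRU->MRU): [11 26]
  12. access 11: HIT. Cache (LRU->MRU): [26 11]
  13. access 11: HIT. Cache (LRU->MRU): [26 11]
  14. access 26: HIT. Cache (LRU->MRU): [11 26]
  15. access 25: MISS, evict 11. Cache (LRU->MRU): [26 25]
  16. access 26: HIT. Cache (LRU->MRU): [25 26]
  17. access 11: MISS, evict 25. Cache (LRU->MRU): [26 11]
  18. access 11: HIT. Cache (LRU->MRU): [26 11]
  19. access 26: HIT. Cache (LRU->MRU): [11 26]
  20. access 11: HIT. Cache (LRU->MRU): [26 11]
  21. access 11: HIT. Cache (LRU->MRU): [26 11]
  22. access 26: HIT. Cache (LRU->MRU): [11 26]
  23. access 26: HIT. Cache (LRU->MRU): [11 26]
  24. access 81: MISS, evict 11. Cache (LRU->MRU): [26 81]
  25. access 26: HIT. Cache (LRU->MRU): [81 26]
  26. access 26: HIT. Cache (LRU->MRU): [81 26]
  27. access 11: MISS, evict 81. Cache (LRU->MRU): [26 11]
  28. access 26: HIT. Cache (LRU->MRU): [11 26]
  29. access 81: MISS, evict 11. Cache (LRU->MRU): [26 81]
  30. access 11: MISS, evict 26. Cache (LRU->MRU): [81 11]
Total: 18 hits, 12 misses, 10 evictions

Hit rate = 18/30 = 3/5

Answer: 3/5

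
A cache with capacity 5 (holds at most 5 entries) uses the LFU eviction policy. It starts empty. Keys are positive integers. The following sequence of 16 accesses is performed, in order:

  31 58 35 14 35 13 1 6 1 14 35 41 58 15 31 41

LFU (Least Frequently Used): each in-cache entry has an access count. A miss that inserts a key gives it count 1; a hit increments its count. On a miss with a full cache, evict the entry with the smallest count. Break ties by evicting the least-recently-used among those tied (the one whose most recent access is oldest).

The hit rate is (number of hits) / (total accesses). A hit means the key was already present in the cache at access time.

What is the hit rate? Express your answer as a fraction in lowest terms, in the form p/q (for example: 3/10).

Answer: 1/4

Derivation:
LFU simulation (capacity=5):
  1. access 31: MISS. Cache: [31(c=1)]
  2. access 58: MISS. Cache: [31(c=1) 58(c=1)]
  3. access 35: MISS. Cache: [31(c=1) 58(c=1) 35(c=1)]
  4. access 14: MISS. Cache: [31(c=1) 58(c=1) 35(c=1) 14(c=1)]
  5. access 35: HIT, count now 2. Cache: [31(c=1) 58(c=1) 14(c=1) 35(c=2)]
  6. access 13: MISS. Cache: [31(c=1) 58(c=1) 14(c=1) 13(c=1) 35(c=2)]
  7. access 1: MISS, evict 31(c=1). Cache: [58(c=1) 14(c=1) 13(c=1) 1(c=1) 35(c=2)]
  8. access 6: MISS, evict 58(c=1). Cache: [14(c=1) 13(c=1) 1(c=1) 6(c=1) 35(c=2)]
  9. access 1: HIT, count now 2. Cache: [14(c=1) 13(c=1) 6(c=1) 35(c=2) 1(c=2)]
  10. access 14: HIT, count now 2. Cache: [13(c=1) 6(c=1) 35(c=2) 1(c=2) 14(c=2)]
  11. access 35: HIT, count now 3. Cache: [13(c=1) 6(c=1) 1(c=2) 14(c=2) 35(c=3)]
  12. access 41: MISS, evict 13(c=1). Cache: [6(c=1) 41(c=1) 1(c=2) 14(c=2) 35(c=3)]
  13. access 58: MISS, evict 6(c=1). Cache: [41(c=1) 58(c=1) 1(c=2) 14(c=2) 35(c=3)]
  14. access 15: MISS, evict 41(c=1). Cache: [58(c=1) 15(c=1) 1(c=2) 14(c=2) 35(c=3)]
  15. access 31: MISS, evict 58(c=1). Cache: [15(c=1) 31(c=1) 1(c=2) 14(c=2) 35(c=3)]
  16. access 41: MISS, evict 15(c=1). Cache: [31(c=1) 41(c=1) 1(c=2) 14(c=2) 35(c=3)]
Total: 4 hits, 12 misses, 7 evictions

Hit rate = 4/16 = 1/4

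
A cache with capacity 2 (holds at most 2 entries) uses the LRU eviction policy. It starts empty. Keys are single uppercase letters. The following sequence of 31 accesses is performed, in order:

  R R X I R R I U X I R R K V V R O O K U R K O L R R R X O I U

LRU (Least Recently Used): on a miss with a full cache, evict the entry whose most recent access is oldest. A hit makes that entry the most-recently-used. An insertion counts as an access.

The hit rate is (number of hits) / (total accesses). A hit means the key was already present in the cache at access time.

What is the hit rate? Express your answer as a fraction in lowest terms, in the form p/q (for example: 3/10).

LRU simulation (capacity=2):
  1. access R: MISS. Cache (LRU->MRU): [R]
  2. access R: HIT. Cache (LRU->MRU): [R]
  3. access X: MISS. Cache (LRU->MRU): [R X]
  4. access I: MISS, evict R. Cache (LRU->MRU): [X I]
  5. access R: MISS, evict X. Cache (LRU->MRU): [I R]
  6. access R: HIT. Cache (LRU->MRU): [I R]
  7. access I: HIT. Cache (LRU->MRU): [R I]
  8. access U: MISS, evict R. Cache (LRU->MRU): [I U]
  9. access X: MISS, evict I. Cache (LRU->MRU): [U X]
  10. access I: MISS, evict U. Cache (LRU->MRU): [X I]
  11. access R: MISS, evict X. Cache (LRU->MRU): [I R]
  12. access R: HIT. Cache (LRU->MRU): [I R]
  13. access K: MISS, evict I. Cache (LRU->MRU): [R K]
  14. access V: MISS, evict R. Cache (LRU->MRU): [K V]
  15. access V: HIT. Cache (LRU->MRU): [K V]
  16. access R: MISS, evict K. Cache (LRU->MRU): [V R]
  17. access O: MISS, evict V. Cache (LRU->MRU): [R O]
  18. access O: HIT. Cache (LRU->MRU): [R O]
  19. access K: MISS, evict R. Cache (LRU->MRU): [O K]
  20. access U: MISS, evict O. Cache (LRU->MRU): [K U]
  21. access R: MISS, evict K. Cache (LRU->MRU): [U R]
  22. access K: MISS, evict U. Cache (LRU->MRU): [R K]
  23. access O: MISS, evict R. Cache (LRU->MRU): [K O]
  24. access L: MISS, evict K. Cache (LRU->MRU): [O L]
  25. access R: MISS, evict O. Cache (LRU->MRU): [L R]
  26. access R: HIT. Cache (LRU->MRU): [L R]
  27. access R: HIT. Cache (LRU->MRU): [L R]
  28. access X: MISS, evict L. Cache (LRU->MRU): [R X]
  29. access O: MISS, evict R. Cache (LRU->MRU): [X O]
  30. access I: MISS, evict X. Cache (LRU->MRU): [O I]
  31. access U: MISS, evict O. Cache (LRU->MRU): [I U]
Total: 8 hits, 23 misses, 21 evictions

Hit rate = 8/31

Answer: 8/31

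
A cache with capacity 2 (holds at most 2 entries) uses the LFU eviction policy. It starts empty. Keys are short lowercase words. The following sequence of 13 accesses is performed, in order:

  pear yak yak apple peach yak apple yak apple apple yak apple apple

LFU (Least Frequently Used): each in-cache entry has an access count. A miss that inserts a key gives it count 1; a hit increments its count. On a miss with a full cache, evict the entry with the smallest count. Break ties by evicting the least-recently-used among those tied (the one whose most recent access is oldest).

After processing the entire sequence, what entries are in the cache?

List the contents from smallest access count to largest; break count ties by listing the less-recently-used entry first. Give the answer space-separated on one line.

LFU simulation (capacity=2):
  1. access pear: MISS. Cache: [pear(c=1)]
  2. access yak: MISS. Cache: [pear(c=1) yak(c=1)]
  3. access yak: HIT, count now 2. Cache: [pear(c=1) yak(c=2)]
  4. access apple: MISS, evict pear(c=1). Cache: [apple(c=1) yak(c=2)]
  5. access peach: MISS, evict apple(c=1). Cache: [peach(c=1) yak(c=2)]
  6. access yak: HIT, count now 3. Cache: [peach(c=1) yak(c=3)]
  7. access apple: MISS, evict peach(c=1). Cache: [apple(c=1) yak(c=3)]
  8. access yak: HIT, count now 4. Cache: [apple(c=1) yak(c=4)]
  9. access apple: HIT, count now 2. Cache: [apple(c=2) yak(c=4)]
  10. access apple: HIT, count now 3. Cache: [apple(c=3) yak(c=4)]
  11. access yak: HIT, count now 5. Cache: [apple(c=3) yak(c=5)]
  12. access apple: HIT, count now 4. Cache: [apple(c=4) yak(c=5)]
  13. access apple: HIT, count now 5. Cache: [yak(c=5) apple(c=5)]
Total: 8 hits, 5 misses, 3 evictions

Answer: yak apple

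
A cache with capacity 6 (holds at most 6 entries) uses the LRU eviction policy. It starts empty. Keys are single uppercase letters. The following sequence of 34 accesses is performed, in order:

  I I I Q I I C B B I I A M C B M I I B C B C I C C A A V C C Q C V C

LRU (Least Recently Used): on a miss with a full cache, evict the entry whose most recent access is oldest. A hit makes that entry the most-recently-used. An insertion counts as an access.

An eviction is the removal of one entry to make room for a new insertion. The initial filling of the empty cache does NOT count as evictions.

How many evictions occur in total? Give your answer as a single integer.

Answer: 2

Derivation:
LRU simulation (capacity=6):
  1. access I: MISS. Cache (LRU->MRU): [I]
  2. access I: HIT. Cache (LRU->MRU): [I]
  3. access I: HIT. Cache (LRU->MRU): [I]
  4. access Q: MISS. Cache (LRU->MRU): [I Q]
  5. access I: HIT. Cache (LRU->MRU): [Q I]
  6. access I: HIT. Cache (LRU->MRU): [Q I]
  7. access C: MISS. Cache (LRU->MRU): [Q I C]
  8. access B: MISS. Cache (LRU->MRU): [Q I C B]
  9. access B: HIT. Cache (LRU->MRU): [Q I C B]
  10. access I: HIT. Cache (LRU->MRU): [Q C B I]
  11. access I: HIT. Cache (LRU->MRU): [Q C B I]
  12. access A: MISS. Cache (LRU->MRU): [Q C B I A]
  13. access M: MISS. Cache (LRU->MRU): [Q C B I A M]
  14. access C: HIT. Cache (LRU->MRU): [Q B I A M C]
  15. access B: HIT. Cache (LRU->MRU): [Q I A M C B]
  16. access M: HIT. Cache (LRU->MRU): [Q I A C B M]
  17. access I: HIT. Cache (LRU->MRU): [Q A C B M I]
  18. access I: HIT. Cache (LRU->MRU): [Q A C B M I]
  19. access B: HIT. Cache (LRU->MRU): [Q A C M I B]
  20. access C: HIT. Cache (LRU->MRU): [Q A M I B C]
  21. access B: HIT. Cache (LRU->MRU): [Q A M I C B]
  22. access C: HIT. Cache (LRU->MRU): [Q A M I B C]
  23. access I: HIT. Cache (LRU->MRU): [Q A M B C I]
  24. access C: HIT. Cache (LRU->MRU): [Q A M B I C]
  25. access C: HIT. Cache (LRU->MRU): [Q A M B I C]
  26. access A: HIT. Cache (LRU->MRU): [Q M B I C A]
  27. access A: HIT. Cache (LRU->MRU): [Q M B I C A]
  28. access V: MISS, evict Q. Cache (LRU->MRU): [M B I C A V]
  29. access C: HIT. Cache (LRU->MRU): [M B I A V C]
  30. access C: HIT. Cache (LRU->MRU): [M B I A V C]
  31. access Q: MISS, evict M. Cache (LRU->MRU): [B I A V C Q]
  32. access C: HIT. Cache (LRU->MRU): [B I A V Q C]
  33. access V: HIT. Cache (LRU->MRU): [B I A Q C V]
  34. access C: HIT. Cache (LRU->MRU): [B I A Q V C]
Total: 26 hits, 8 misses, 2 evictions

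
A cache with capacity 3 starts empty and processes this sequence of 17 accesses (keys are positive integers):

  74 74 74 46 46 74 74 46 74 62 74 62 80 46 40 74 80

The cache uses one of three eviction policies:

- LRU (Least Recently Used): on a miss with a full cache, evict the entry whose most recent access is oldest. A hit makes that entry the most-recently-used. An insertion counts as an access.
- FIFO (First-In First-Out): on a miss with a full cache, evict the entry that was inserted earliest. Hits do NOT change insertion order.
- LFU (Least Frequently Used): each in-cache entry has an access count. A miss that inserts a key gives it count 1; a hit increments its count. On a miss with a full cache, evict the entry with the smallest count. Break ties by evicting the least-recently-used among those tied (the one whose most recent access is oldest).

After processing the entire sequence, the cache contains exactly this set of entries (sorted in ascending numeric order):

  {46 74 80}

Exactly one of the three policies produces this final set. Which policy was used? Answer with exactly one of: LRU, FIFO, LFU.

Simulating under each policy and comparing final sets:
  LRU: final set = {40 74 80} -> differs
  FIFO: final set = {40 74 80} -> differs
  LFU: final set = {46 74 80} -> MATCHES target
Only LFU produces the target set.

Answer: LFU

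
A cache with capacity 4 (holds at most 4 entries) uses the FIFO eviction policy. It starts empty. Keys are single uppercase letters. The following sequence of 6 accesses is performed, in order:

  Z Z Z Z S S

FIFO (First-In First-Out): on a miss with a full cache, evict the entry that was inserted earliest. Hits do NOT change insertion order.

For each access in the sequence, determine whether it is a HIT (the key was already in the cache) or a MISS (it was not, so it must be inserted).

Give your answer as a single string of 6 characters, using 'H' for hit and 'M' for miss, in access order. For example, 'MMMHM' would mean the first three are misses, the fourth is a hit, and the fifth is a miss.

FIFO simulation (capacity=4):
  1. access Z: MISS. Cache (old->new): [Z]
  2. access Z: HIT. Cache (old->new): [Z]
  3. access Z: HIT. Cache (old->new): [Z]
  4. access Z: HIT. Cache (old->new): [Z]
  5. access S: MISS. Cache (old->new): [Z S]
  6. access S: HIT. Cache (old->new): [Z S]
Total: 4 hits, 2 misses, 0 evictions

Answer: MHHHMH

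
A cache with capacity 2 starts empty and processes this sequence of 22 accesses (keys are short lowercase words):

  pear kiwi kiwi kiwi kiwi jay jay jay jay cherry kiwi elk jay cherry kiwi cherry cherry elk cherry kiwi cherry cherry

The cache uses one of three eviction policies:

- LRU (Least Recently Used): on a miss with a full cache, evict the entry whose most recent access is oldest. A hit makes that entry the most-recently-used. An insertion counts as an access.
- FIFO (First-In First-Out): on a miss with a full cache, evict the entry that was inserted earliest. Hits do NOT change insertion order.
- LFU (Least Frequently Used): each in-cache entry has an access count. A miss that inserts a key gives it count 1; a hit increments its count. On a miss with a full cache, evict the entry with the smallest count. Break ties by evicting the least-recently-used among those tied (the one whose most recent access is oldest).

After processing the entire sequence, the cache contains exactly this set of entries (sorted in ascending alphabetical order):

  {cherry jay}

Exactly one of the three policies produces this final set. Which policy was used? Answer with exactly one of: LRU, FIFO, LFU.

Simulating under each policy and comparing final sets:
  LRU: final set = {cherry kiwi} -> differs
  FIFO: final set = {cherry kiwi} -> differs
  LFU: final set = {cherry jay} -> MATCHES target
Only LFU produces the target set.

Answer: LFU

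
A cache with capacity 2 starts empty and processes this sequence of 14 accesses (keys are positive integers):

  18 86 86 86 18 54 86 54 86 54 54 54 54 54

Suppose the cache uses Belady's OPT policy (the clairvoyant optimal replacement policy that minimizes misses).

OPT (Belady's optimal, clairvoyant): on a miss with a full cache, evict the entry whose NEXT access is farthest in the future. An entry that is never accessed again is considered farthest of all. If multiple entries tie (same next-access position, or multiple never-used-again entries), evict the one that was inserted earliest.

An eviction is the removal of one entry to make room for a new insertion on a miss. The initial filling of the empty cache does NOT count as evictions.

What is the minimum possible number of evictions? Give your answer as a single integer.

OPT (Belady) simulation (capacity=2):
  1. access 18: MISS. Cache: [18]
  2. access 86: MISS. Cache: [18 86]
  3. access 86: HIT. Next use of 86: step 4. Cache: [18 86]
  4. access 86: HIT. Next use of 86: step 7. Cache: [18 86]
  5. access 18: HIT. Next use of 18: never. Cache: [18 86]
  6. access 54: MISS, evict 18 (next use: never). Cache: [86 54]
  7. access 86: HIT. Next use of 86: step 9. Cache: [86 54]
  8. access 54: HIT. Next use of 54: step 10. Cache: [86 54]
  9. access 86: HIT. Next use of 86: never. Cache: [86 54]
  10. access 54: HIT. Next use of 54: step 11. Cache: [86 54]
  11. access 54: HIT. Next use of 54: step 12. Cache: [86 54]
  12. access 54: HIT. Next use of 54: step 13. Cache: [86 54]
  13. access 54: HIT. Next use of 54: step 14. Cache: [86 54]
  14. access 54: HIT. Next use of 54: never. Cache: [86 54]
Total: 11 hits, 3 misses, 1 evictions

Answer: 1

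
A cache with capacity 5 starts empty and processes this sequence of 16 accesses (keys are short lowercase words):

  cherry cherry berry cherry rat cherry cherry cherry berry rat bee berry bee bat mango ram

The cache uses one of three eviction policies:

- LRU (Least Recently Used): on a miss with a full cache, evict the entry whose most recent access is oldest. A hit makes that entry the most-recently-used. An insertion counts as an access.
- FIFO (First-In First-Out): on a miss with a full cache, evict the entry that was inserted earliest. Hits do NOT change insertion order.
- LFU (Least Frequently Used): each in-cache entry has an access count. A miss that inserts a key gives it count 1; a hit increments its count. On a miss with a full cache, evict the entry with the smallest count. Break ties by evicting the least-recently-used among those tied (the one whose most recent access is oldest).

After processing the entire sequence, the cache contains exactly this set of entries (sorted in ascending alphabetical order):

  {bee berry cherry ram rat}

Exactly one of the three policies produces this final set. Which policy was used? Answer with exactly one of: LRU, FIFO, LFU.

Answer: LFU

Derivation:
Simulating under each policy and comparing final sets:
  LRU: final set = {bat bee berry mango ram} -> differs
  FIFO: final set = {bat bee mango ram rat} -> differs
  LFU: final set = {bee berry cherry ram rat} -> MATCHES target
Only LFU produces the target set.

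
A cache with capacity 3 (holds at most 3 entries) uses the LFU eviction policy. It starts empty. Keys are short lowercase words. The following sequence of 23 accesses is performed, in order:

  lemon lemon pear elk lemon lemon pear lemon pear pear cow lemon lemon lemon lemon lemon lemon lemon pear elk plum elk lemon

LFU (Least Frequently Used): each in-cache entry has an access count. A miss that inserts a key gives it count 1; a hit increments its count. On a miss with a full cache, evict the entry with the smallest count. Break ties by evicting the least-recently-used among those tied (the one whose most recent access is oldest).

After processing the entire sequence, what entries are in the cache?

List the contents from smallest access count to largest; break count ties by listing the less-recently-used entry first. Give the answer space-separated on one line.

LFU simulation (capacity=3):
  1. access lemon: MISS. Cache: [lemon(c=1)]
  2. access lemon: HIT, count now 2. Cache: [lemon(c=2)]
  3. access pear: MISS. Cache: [pear(c=1) lemon(c=2)]
  4. access elk: MISS. Cache: [pear(c=1) elk(c=1) lemon(c=2)]
  5. access lemon: HIT, count now 3. Cache: [pear(c=1) elk(c=1) lemon(c=3)]
  6. access lemon: HIT, count now 4. Cache: [pear(c=1) elk(c=1) lemon(c=4)]
  7. access pear: HIT, count now 2. Cache: [elk(c=1) pear(c=2) lemon(c=4)]
  8. access lemon: HIT, count now 5. Cache: [elk(c=1) pear(c=2) lemon(c=5)]
  9. access pear: HIT, count now 3. Cache: [elk(c=1) pear(c=3) lemon(c=5)]
  10. access pear: HIT, count now 4. Cache: [elk(c=1) pear(c=4) lemon(c=5)]
  11. access cow: MISS, evict elk(c=1). Cache: [cow(c=1) pear(c=4) lemon(c=5)]
  12. access lemon: HIT, count now 6. Cache: [cow(c=1) pear(c=4) lemon(c=6)]
  13. access lemon: HIT, count now 7. Cache: [cow(c=1) pear(c=4) lemon(c=7)]
  14. access lemon: HIT, count now 8. Cache: [cow(c=1) pear(c=4) lemon(c=8)]
  15. access lemon: HIT, count now 9. Cache: [cow(c=1) pear(c=4) lemon(c=9)]
  16. access lemon: HIT, count now 10. Cache: [cow(c=1) pear(c=4) lemon(c=10)]
  17. access lemon: HIT, count now 11. Cache: [cow(c=1) pear(c=4) lemon(c=11)]
  18. access lemon: HIT, count now 12. Cache: [cow(c=1) pear(c=4) lemon(c=12)]
  19. access pear: HIT, count now 5. Cache: [cow(c=1) pear(c=5) lemon(c=12)]
  20. access elk: MISS, evict cow(c=1). Cache: [elk(c=1) pear(c=5) lemon(c=12)]
  21. access plum: MISS, evict elk(c=1). Cache: [plum(c=1) pear(c=5) lemon(c=12)]
  22. access elk: MISS, evict plum(c=1). Cache: [elk(c=1) pear(c=5) lemon(c=12)]
  23. access lemon: HIT, count now 13. Cache: [elk(c=1) pear(c=5) lemon(c=13)]
Total: 16 hits, 7 misses, 4 evictions

Answer: elk pear lemon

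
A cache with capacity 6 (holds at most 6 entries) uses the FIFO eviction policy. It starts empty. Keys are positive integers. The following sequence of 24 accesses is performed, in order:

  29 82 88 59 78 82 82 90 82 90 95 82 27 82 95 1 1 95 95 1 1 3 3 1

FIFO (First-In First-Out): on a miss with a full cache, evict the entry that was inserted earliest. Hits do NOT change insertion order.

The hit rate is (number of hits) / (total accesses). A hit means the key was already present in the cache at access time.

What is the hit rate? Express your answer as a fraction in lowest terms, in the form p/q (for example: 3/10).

Answer: 13/24

Derivation:
FIFO simulation (capacity=6):
  1. access 29: MISS. Cache (old->new): [29]
  2. access 82: MISS. Cache (old->new): [29 82]
  3. access 88: MISS. Cache (old->new): [29 82 88]
  4. access 59: MISS. Cache (old->new): [29 82 88 59]
  5. access 78: MISS. Cache (old->new): [29 82 88 59 78]
  6. access 82: HIT. Cache (old->new): [29 82 88 59 78]
  7. access 82: HIT. Cache (old->new): [29 82 88 59 78]
  8. access 90: MISS. Cache (old->new): [29 82 88 59 78 90]
  9. access 82: HIT. Cache (old->new): [29 82 88 59 78 90]
  10. access 90: HIT. Cache (old->new): [29 82 88 59 78 90]
  11. access 95: MISS, evict 29. Cache (old->new): [82 88 59 78 90 95]
  12. access 82: HIT. Cache (old->new): [82 88 59 78 90 95]
  13. access 27: MISS, evict 82. Cache (old->new): [88 59 78 90 95 27]
  14. access 82: MISS, evict 88. Cache (old->new): [59 78 90 95 27 82]
  15. access 95: HIT. Cache (old->new): [59 78 90 95 27 82]
  16. access 1: MISS, evict 59. Cache (old->new): [78 90 95 27 82 1]
  17. access 1: HIT. Cache (old->new): [78 90 95 27 82 1]
  18. access 95: HIT. Cache (old->new): [78 90 95 27 82 1]
  19. access 95: HIT. Cache (old->new): [78 90 95 27 82 1]
  20. access 1: HIT. Cache (old->new): [78 90 95 27 82 1]
  21. access 1: HIT. Cache (old->new): [78 90 95 27 82 1]
  22. access 3: MISS, evict 78. Cache (old->new): [90 95 27 82 1 3]
  23. access 3: HIT. Cache (old->new): [90 95 27 82 1 3]
  24. access 1: HIT. Cache (old->new): [90 95 27 82 1 3]
Total: 13 hits, 11 misses, 5 evictions

Hit rate = 13/24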